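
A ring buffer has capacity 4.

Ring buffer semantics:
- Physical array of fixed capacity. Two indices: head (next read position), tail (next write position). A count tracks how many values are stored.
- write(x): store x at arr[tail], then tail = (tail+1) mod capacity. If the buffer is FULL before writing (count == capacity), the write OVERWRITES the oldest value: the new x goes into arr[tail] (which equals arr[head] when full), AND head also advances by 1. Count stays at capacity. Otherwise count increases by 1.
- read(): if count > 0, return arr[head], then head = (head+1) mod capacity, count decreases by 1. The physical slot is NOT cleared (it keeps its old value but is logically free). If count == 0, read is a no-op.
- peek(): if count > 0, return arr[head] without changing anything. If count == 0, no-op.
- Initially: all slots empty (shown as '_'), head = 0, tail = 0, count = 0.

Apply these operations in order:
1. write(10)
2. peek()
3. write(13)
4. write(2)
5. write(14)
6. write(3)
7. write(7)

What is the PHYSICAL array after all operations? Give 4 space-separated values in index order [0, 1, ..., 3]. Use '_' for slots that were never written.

After op 1 (write(10)): arr=[10 _ _ _] head=0 tail=1 count=1
After op 2 (peek()): arr=[10 _ _ _] head=0 tail=1 count=1
After op 3 (write(13)): arr=[10 13 _ _] head=0 tail=2 count=2
After op 4 (write(2)): arr=[10 13 2 _] head=0 tail=3 count=3
After op 5 (write(14)): arr=[10 13 2 14] head=0 tail=0 count=4
After op 6 (write(3)): arr=[3 13 2 14] head=1 tail=1 count=4
After op 7 (write(7)): arr=[3 7 2 14] head=2 tail=2 count=4

Answer: 3 7 2 14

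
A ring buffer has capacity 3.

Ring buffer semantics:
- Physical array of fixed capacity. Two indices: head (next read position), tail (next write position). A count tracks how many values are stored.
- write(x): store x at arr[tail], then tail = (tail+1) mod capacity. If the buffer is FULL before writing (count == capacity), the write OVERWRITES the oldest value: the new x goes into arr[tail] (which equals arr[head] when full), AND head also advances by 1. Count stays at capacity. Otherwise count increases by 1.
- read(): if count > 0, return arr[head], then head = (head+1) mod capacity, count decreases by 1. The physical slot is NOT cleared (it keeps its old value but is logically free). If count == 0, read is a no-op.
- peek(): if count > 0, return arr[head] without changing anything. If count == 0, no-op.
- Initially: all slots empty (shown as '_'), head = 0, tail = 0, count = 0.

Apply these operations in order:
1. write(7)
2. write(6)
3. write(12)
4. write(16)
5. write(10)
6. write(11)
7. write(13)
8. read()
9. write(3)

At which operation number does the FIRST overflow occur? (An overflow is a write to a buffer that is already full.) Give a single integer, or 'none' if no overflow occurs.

Answer: 4

Derivation:
After op 1 (write(7)): arr=[7 _ _] head=0 tail=1 count=1
After op 2 (write(6)): arr=[7 6 _] head=0 tail=2 count=2
After op 3 (write(12)): arr=[7 6 12] head=0 tail=0 count=3
After op 4 (write(16)): arr=[16 6 12] head=1 tail=1 count=3
After op 5 (write(10)): arr=[16 10 12] head=2 tail=2 count=3
After op 6 (write(11)): arr=[16 10 11] head=0 tail=0 count=3
After op 7 (write(13)): arr=[13 10 11] head=1 tail=1 count=3
After op 8 (read()): arr=[13 10 11] head=2 tail=1 count=2
After op 9 (write(3)): arr=[13 3 11] head=2 tail=2 count=3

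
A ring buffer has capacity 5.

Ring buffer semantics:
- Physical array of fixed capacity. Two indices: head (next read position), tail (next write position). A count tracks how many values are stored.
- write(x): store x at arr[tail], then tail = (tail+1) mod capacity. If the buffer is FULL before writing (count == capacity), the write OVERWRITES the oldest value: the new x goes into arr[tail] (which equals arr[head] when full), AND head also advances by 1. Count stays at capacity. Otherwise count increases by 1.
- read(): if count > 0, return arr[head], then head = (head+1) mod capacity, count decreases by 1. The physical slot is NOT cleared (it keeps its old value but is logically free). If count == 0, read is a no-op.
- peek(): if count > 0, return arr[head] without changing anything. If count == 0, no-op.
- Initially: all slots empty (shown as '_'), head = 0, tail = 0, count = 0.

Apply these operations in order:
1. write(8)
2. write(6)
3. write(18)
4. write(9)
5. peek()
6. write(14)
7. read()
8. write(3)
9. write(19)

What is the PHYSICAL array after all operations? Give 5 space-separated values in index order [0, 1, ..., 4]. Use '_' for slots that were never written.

After op 1 (write(8)): arr=[8 _ _ _ _] head=0 tail=1 count=1
After op 2 (write(6)): arr=[8 6 _ _ _] head=0 tail=2 count=2
After op 3 (write(18)): arr=[8 6 18 _ _] head=0 tail=3 count=3
After op 4 (write(9)): arr=[8 6 18 9 _] head=0 tail=4 count=4
After op 5 (peek()): arr=[8 6 18 9 _] head=0 tail=4 count=4
After op 6 (write(14)): arr=[8 6 18 9 14] head=0 tail=0 count=5
After op 7 (read()): arr=[8 6 18 9 14] head=1 tail=0 count=4
After op 8 (write(3)): arr=[3 6 18 9 14] head=1 tail=1 count=5
After op 9 (write(19)): arr=[3 19 18 9 14] head=2 tail=2 count=5

Answer: 3 19 18 9 14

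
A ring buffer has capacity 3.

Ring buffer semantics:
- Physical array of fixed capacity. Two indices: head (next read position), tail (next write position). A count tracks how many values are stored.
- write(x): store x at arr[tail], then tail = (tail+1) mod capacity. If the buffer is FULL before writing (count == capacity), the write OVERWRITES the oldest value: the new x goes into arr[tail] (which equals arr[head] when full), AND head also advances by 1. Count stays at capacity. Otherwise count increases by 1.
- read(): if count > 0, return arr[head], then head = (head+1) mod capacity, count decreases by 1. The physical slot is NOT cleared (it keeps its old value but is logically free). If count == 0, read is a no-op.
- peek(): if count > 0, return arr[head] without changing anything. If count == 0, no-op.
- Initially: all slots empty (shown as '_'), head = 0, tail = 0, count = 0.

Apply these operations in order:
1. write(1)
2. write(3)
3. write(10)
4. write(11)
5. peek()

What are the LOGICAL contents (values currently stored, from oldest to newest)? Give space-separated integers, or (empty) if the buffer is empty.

Answer: 3 10 11

Derivation:
After op 1 (write(1)): arr=[1 _ _] head=0 tail=1 count=1
After op 2 (write(3)): arr=[1 3 _] head=0 tail=2 count=2
After op 3 (write(10)): arr=[1 3 10] head=0 tail=0 count=3
After op 4 (write(11)): arr=[11 3 10] head=1 tail=1 count=3
After op 5 (peek()): arr=[11 3 10] head=1 tail=1 count=3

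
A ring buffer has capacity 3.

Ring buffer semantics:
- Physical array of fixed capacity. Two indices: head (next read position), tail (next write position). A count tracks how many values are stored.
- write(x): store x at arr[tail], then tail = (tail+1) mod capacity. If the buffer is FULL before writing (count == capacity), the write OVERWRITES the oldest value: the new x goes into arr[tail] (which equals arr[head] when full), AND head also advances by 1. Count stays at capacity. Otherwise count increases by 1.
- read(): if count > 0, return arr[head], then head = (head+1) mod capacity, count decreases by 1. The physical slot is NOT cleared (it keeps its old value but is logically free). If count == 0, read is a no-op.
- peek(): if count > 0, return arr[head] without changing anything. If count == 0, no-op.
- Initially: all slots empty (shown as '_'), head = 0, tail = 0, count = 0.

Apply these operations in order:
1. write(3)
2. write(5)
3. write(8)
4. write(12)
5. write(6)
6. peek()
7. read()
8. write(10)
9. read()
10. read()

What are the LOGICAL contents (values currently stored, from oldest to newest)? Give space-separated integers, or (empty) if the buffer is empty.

Answer: 10

Derivation:
After op 1 (write(3)): arr=[3 _ _] head=0 tail=1 count=1
After op 2 (write(5)): arr=[3 5 _] head=0 tail=2 count=2
After op 3 (write(8)): arr=[3 5 8] head=0 tail=0 count=3
After op 4 (write(12)): arr=[12 5 8] head=1 tail=1 count=3
After op 5 (write(6)): arr=[12 6 8] head=2 tail=2 count=3
After op 6 (peek()): arr=[12 6 8] head=2 tail=2 count=3
After op 7 (read()): arr=[12 6 8] head=0 tail=2 count=2
After op 8 (write(10)): arr=[12 6 10] head=0 tail=0 count=3
After op 9 (read()): arr=[12 6 10] head=1 tail=0 count=2
After op 10 (read()): arr=[12 6 10] head=2 tail=0 count=1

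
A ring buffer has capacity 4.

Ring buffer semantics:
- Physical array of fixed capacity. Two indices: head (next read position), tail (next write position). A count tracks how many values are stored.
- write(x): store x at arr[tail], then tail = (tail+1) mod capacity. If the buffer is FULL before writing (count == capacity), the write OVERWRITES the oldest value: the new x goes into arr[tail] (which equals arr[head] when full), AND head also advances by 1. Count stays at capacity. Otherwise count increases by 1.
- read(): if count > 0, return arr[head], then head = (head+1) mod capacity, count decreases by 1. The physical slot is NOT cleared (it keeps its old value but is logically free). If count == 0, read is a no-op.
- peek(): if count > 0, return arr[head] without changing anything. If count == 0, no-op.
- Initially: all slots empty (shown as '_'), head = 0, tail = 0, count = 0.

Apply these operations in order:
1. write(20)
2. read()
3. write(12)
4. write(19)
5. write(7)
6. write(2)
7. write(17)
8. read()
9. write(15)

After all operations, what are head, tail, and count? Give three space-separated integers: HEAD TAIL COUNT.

Answer: 3 3 4

Derivation:
After op 1 (write(20)): arr=[20 _ _ _] head=0 tail=1 count=1
After op 2 (read()): arr=[20 _ _ _] head=1 tail=1 count=0
After op 3 (write(12)): arr=[20 12 _ _] head=1 tail=2 count=1
After op 4 (write(19)): arr=[20 12 19 _] head=1 tail=3 count=2
After op 5 (write(7)): arr=[20 12 19 7] head=1 tail=0 count=3
After op 6 (write(2)): arr=[2 12 19 7] head=1 tail=1 count=4
After op 7 (write(17)): arr=[2 17 19 7] head=2 tail=2 count=4
After op 8 (read()): arr=[2 17 19 7] head=3 tail=2 count=3
After op 9 (write(15)): arr=[2 17 15 7] head=3 tail=3 count=4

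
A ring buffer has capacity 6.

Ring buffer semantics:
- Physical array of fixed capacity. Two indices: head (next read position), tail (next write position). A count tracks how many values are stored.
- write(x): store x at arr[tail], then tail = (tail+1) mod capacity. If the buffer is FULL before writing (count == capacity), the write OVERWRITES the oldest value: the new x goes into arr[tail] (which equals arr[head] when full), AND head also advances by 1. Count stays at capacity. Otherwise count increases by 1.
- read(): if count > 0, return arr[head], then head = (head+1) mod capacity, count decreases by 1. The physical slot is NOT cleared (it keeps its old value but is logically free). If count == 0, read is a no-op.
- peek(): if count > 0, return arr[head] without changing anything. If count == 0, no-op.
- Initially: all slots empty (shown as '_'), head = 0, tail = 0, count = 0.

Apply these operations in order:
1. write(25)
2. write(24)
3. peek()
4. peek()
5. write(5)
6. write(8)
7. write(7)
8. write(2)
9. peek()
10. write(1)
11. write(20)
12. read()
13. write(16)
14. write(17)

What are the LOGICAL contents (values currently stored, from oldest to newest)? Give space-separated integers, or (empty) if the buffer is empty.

Answer: 7 2 1 20 16 17

Derivation:
After op 1 (write(25)): arr=[25 _ _ _ _ _] head=0 tail=1 count=1
After op 2 (write(24)): arr=[25 24 _ _ _ _] head=0 tail=2 count=2
After op 3 (peek()): arr=[25 24 _ _ _ _] head=0 tail=2 count=2
After op 4 (peek()): arr=[25 24 _ _ _ _] head=0 tail=2 count=2
After op 5 (write(5)): arr=[25 24 5 _ _ _] head=0 tail=3 count=3
After op 6 (write(8)): arr=[25 24 5 8 _ _] head=0 tail=4 count=4
After op 7 (write(7)): arr=[25 24 5 8 7 _] head=0 tail=5 count=5
After op 8 (write(2)): arr=[25 24 5 8 7 2] head=0 tail=0 count=6
After op 9 (peek()): arr=[25 24 5 8 7 2] head=0 tail=0 count=6
After op 10 (write(1)): arr=[1 24 5 8 7 2] head=1 tail=1 count=6
After op 11 (write(20)): arr=[1 20 5 8 7 2] head=2 tail=2 count=6
After op 12 (read()): arr=[1 20 5 8 7 2] head=3 tail=2 count=5
After op 13 (write(16)): arr=[1 20 16 8 7 2] head=3 tail=3 count=6
After op 14 (write(17)): arr=[1 20 16 17 7 2] head=4 tail=4 count=6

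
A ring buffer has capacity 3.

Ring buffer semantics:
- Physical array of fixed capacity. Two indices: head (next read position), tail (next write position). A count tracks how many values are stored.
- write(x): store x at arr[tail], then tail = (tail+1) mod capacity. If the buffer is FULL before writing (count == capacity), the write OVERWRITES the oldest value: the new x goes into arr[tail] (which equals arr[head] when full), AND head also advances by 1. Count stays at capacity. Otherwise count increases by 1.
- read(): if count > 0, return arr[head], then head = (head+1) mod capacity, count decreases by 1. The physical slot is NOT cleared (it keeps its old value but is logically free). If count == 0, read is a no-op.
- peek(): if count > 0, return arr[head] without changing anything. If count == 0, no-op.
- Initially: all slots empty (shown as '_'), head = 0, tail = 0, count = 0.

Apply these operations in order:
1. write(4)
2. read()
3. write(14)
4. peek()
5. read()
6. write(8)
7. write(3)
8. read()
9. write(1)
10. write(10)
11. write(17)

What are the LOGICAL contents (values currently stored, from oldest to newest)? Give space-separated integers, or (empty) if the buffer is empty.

Answer: 1 10 17

Derivation:
After op 1 (write(4)): arr=[4 _ _] head=0 tail=1 count=1
After op 2 (read()): arr=[4 _ _] head=1 tail=1 count=0
After op 3 (write(14)): arr=[4 14 _] head=1 tail=2 count=1
After op 4 (peek()): arr=[4 14 _] head=1 tail=2 count=1
After op 5 (read()): arr=[4 14 _] head=2 tail=2 count=0
After op 6 (write(8)): arr=[4 14 8] head=2 tail=0 count=1
After op 7 (write(3)): arr=[3 14 8] head=2 tail=1 count=2
After op 8 (read()): arr=[3 14 8] head=0 tail=1 count=1
After op 9 (write(1)): arr=[3 1 8] head=0 tail=2 count=2
After op 10 (write(10)): arr=[3 1 10] head=0 tail=0 count=3
After op 11 (write(17)): arr=[17 1 10] head=1 tail=1 count=3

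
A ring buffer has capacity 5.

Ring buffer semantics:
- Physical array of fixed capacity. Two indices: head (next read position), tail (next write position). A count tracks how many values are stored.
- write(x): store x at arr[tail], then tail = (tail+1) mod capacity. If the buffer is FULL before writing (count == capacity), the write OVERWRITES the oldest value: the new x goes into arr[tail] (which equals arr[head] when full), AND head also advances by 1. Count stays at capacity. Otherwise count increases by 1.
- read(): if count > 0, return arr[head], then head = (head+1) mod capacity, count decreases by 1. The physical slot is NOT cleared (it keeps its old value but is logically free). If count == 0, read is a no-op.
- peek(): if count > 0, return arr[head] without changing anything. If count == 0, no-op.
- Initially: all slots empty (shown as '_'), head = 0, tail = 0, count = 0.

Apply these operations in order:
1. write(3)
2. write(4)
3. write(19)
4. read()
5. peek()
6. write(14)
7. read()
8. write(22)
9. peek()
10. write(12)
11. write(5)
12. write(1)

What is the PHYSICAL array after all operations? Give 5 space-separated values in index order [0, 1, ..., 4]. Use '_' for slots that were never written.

Answer: 12 5 1 14 22

Derivation:
After op 1 (write(3)): arr=[3 _ _ _ _] head=0 tail=1 count=1
After op 2 (write(4)): arr=[3 4 _ _ _] head=0 tail=2 count=2
After op 3 (write(19)): arr=[3 4 19 _ _] head=0 tail=3 count=3
After op 4 (read()): arr=[3 4 19 _ _] head=1 tail=3 count=2
After op 5 (peek()): arr=[3 4 19 _ _] head=1 tail=3 count=2
After op 6 (write(14)): arr=[3 4 19 14 _] head=1 tail=4 count=3
After op 7 (read()): arr=[3 4 19 14 _] head=2 tail=4 count=2
After op 8 (write(22)): arr=[3 4 19 14 22] head=2 tail=0 count=3
After op 9 (peek()): arr=[3 4 19 14 22] head=2 tail=0 count=3
After op 10 (write(12)): arr=[12 4 19 14 22] head=2 tail=1 count=4
After op 11 (write(5)): arr=[12 5 19 14 22] head=2 tail=2 count=5
After op 12 (write(1)): arr=[12 5 1 14 22] head=3 tail=3 count=5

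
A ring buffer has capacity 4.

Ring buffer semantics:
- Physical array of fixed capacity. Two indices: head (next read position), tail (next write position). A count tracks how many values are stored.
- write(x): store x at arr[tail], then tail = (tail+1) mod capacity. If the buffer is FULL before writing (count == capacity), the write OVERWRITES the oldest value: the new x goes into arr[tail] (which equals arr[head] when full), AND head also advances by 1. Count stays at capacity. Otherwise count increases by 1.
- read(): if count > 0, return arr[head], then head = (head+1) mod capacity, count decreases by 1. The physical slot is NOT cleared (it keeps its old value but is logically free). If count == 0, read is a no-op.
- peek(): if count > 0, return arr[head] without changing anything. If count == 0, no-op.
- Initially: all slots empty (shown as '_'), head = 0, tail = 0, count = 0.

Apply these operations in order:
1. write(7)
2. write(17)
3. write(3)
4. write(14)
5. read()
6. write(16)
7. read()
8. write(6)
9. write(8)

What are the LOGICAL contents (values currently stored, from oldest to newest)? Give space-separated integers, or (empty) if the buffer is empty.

After op 1 (write(7)): arr=[7 _ _ _] head=0 tail=1 count=1
After op 2 (write(17)): arr=[7 17 _ _] head=0 tail=2 count=2
After op 3 (write(3)): arr=[7 17 3 _] head=0 tail=3 count=3
After op 4 (write(14)): arr=[7 17 3 14] head=0 tail=0 count=4
After op 5 (read()): arr=[7 17 3 14] head=1 tail=0 count=3
After op 6 (write(16)): arr=[16 17 3 14] head=1 tail=1 count=4
After op 7 (read()): arr=[16 17 3 14] head=2 tail=1 count=3
After op 8 (write(6)): arr=[16 6 3 14] head=2 tail=2 count=4
After op 9 (write(8)): arr=[16 6 8 14] head=3 tail=3 count=4

Answer: 14 16 6 8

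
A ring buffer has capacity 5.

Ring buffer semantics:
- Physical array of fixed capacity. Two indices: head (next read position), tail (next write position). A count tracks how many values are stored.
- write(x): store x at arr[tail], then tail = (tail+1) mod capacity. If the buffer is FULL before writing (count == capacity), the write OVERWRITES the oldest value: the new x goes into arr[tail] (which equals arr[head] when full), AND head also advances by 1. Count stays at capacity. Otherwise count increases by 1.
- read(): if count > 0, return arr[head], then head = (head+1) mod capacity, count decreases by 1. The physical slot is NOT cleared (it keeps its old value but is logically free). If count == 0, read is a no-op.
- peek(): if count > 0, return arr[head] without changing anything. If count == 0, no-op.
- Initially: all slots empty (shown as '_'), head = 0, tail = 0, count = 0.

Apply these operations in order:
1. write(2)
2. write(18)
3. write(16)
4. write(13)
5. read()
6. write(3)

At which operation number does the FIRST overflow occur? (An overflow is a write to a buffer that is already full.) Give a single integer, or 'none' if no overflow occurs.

After op 1 (write(2)): arr=[2 _ _ _ _] head=0 tail=1 count=1
After op 2 (write(18)): arr=[2 18 _ _ _] head=0 tail=2 count=2
After op 3 (write(16)): arr=[2 18 16 _ _] head=0 tail=3 count=3
After op 4 (write(13)): arr=[2 18 16 13 _] head=0 tail=4 count=4
After op 5 (read()): arr=[2 18 16 13 _] head=1 tail=4 count=3
After op 6 (write(3)): arr=[2 18 16 13 3] head=1 tail=0 count=4

Answer: none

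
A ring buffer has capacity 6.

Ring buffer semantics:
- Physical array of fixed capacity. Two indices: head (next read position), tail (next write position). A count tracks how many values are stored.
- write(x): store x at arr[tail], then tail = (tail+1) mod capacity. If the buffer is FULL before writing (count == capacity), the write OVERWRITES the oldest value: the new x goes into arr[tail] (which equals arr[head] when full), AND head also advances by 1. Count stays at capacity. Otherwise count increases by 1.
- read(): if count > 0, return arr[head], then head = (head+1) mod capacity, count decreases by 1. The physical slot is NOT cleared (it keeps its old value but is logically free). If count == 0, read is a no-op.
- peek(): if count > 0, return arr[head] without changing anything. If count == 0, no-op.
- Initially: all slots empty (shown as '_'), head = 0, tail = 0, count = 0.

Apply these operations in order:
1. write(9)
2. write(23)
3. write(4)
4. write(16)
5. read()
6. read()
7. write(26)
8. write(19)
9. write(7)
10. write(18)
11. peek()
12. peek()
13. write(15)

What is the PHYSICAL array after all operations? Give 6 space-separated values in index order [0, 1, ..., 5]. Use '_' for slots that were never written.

Answer: 7 18 15 16 26 19

Derivation:
After op 1 (write(9)): arr=[9 _ _ _ _ _] head=0 tail=1 count=1
After op 2 (write(23)): arr=[9 23 _ _ _ _] head=0 tail=2 count=2
After op 3 (write(4)): arr=[9 23 4 _ _ _] head=0 tail=3 count=3
After op 4 (write(16)): arr=[9 23 4 16 _ _] head=0 tail=4 count=4
After op 5 (read()): arr=[9 23 4 16 _ _] head=1 tail=4 count=3
After op 6 (read()): arr=[9 23 4 16 _ _] head=2 tail=4 count=2
After op 7 (write(26)): arr=[9 23 4 16 26 _] head=2 tail=5 count=3
After op 8 (write(19)): arr=[9 23 4 16 26 19] head=2 tail=0 count=4
After op 9 (write(7)): arr=[7 23 4 16 26 19] head=2 tail=1 count=5
After op 10 (write(18)): arr=[7 18 4 16 26 19] head=2 tail=2 count=6
After op 11 (peek()): arr=[7 18 4 16 26 19] head=2 tail=2 count=6
After op 12 (peek()): arr=[7 18 4 16 26 19] head=2 tail=2 count=6
After op 13 (write(15)): arr=[7 18 15 16 26 19] head=3 tail=3 count=6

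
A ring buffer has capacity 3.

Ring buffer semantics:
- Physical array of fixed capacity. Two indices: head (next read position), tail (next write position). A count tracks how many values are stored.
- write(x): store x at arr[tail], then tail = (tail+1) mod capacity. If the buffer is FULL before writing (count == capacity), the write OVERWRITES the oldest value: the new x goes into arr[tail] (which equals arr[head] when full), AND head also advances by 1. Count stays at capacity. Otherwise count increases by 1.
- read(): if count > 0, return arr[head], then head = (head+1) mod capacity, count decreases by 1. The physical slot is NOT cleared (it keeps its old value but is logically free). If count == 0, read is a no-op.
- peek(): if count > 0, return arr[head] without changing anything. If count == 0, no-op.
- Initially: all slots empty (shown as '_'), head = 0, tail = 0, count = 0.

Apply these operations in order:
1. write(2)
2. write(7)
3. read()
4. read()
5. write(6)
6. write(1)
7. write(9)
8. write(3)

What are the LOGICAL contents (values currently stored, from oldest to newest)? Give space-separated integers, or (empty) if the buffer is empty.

Answer: 1 9 3

Derivation:
After op 1 (write(2)): arr=[2 _ _] head=0 tail=1 count=1
After op 2 (write(7)): arr=[2 7 _] head=0 tail=2 count=2
After op 3 (read()): arr=[2 7 _] head=1 tail=2 count=1
After op 4 (read()): arr=[2 7 _] head=2 tail=2 count=0
After op 5 (write(6)): arr=[2 7 6] head=2 tail=0 count=1
After op 6 (write(1)): arr=[1 7 6] head=2 tail=1 count=2
After op 7 (write(9)): arr=[1 9 6] head=2 tail=2 count=3
After op 8 (write(3)): arr=[1 9 3] head=0 tail=0 count=3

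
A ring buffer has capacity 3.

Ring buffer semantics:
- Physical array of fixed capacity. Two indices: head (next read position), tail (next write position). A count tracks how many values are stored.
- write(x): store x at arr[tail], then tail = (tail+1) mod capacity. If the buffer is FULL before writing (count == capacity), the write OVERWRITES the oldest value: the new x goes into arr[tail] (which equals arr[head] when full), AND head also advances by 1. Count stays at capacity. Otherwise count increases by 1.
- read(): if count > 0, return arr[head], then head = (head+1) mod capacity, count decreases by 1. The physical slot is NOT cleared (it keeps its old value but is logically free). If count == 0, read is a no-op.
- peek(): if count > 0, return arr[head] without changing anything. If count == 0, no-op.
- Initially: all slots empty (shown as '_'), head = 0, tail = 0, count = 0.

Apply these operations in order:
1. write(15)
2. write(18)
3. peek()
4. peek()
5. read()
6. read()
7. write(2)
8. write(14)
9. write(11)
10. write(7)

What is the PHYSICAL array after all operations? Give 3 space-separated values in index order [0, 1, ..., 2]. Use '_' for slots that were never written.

After op 1 (write(15)): arr=[15 _ _] head=0 tail=1 count=1
After op 2 (write(18)): arr=[15 18 _] head=0 tail=2 count=2
After op 3 (peek()): arr=[15 18 _] head=0 tail=2 count=2
After op 4 (peek()): arr=[15 18 _] head=0 tail=2 count=2
After op 5 (read()): arr=[15 18 _] head=1 tail=2 count=1
After op 6 (read()): arr=[15 18 _] head=2 tail=2 count=0
After op 7 (write(2)): arr=[15 18 2] head=2 tail=0 count=1
After op 8 (write(14)): arr=[14 18 2] head=2 tail=1 count=2
After op 9 (write(11)): arr=[14 11 2] head=2 tail=2 count=3
After op 10 (write(7)): arr=[14 11 7] head=0 tail=0 count=3

Answer: 14 11 7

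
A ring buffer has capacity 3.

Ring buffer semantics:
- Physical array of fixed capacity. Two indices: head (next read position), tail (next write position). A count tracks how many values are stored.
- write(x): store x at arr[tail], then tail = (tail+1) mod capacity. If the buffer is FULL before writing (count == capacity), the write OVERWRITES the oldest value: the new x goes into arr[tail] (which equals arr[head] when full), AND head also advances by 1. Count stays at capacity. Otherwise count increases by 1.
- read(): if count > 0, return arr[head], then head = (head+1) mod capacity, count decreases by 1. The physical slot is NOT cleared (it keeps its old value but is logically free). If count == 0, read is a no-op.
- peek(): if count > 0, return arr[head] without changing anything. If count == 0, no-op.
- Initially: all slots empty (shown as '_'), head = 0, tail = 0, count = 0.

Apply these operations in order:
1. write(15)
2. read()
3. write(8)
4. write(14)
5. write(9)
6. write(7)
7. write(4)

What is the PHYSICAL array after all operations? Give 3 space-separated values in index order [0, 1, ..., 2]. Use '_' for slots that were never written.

After op 1 (write(15)): arr=[15 _ _] head=0 tail=1 count=1
After op 2 (read()): arr=[15 _ _] head=1 tail=1 count=0
After op 3 (write(8)): arr=[15 8 _] head=1 tail=2 count=1
After op 4 (write(14)): arr=[15 8 14] head=1 tail=0 count=2
After op 5 (write(9)): arr=[9 8 14] head=1 tail=1 count=3
After op 6 (write(7)): arr=[9 7 14] head=2 tail=2 count=3
After op 7 (write(4)): arr=[9 7 4] head=0 tail=0 count=3

Answer: 9 7 4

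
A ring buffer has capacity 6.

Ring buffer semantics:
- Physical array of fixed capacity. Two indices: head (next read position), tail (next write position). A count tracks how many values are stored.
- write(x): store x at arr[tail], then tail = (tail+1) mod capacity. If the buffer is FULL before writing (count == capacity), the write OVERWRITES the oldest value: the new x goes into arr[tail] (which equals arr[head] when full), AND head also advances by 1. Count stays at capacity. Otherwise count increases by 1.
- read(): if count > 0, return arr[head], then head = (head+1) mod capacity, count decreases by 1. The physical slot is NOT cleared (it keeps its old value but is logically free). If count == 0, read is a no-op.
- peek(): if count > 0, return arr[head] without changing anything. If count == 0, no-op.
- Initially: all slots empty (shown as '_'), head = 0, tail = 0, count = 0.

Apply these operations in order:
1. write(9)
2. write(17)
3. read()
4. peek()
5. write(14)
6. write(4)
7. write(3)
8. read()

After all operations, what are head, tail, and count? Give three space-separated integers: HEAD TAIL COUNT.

Answer: 2 5 3

Derivation:
After op 1 (write(9)): arr=[9 _ _ _ _ _] head=0 tail=1 count=1
After op 2 (write(17)): arr=[9 17 _ _ _ _] head=0 tail=2 count=2
After op 3 (read()): arr=[9 17 _ _ _ _] head=1 tail=2 count=1
After op 4 (peek()): arr=[9 17 _ _ _ _] head=1 tail=2 count=1
After op 5 (write(14)): arr=[9 17 14 _ _ _] head=1 tail=3 count=2
After op 6 (write(4)): arr=[9 17 14 4 _ _] head=1 tail=4 count=3
After op 7 (write(3)): arr=[9 17 14 4 3 _] head=1 tail=5 count=4
After op 8 (read()): arr=[9 17 14 4 3 _] head=2 tail=5 count=3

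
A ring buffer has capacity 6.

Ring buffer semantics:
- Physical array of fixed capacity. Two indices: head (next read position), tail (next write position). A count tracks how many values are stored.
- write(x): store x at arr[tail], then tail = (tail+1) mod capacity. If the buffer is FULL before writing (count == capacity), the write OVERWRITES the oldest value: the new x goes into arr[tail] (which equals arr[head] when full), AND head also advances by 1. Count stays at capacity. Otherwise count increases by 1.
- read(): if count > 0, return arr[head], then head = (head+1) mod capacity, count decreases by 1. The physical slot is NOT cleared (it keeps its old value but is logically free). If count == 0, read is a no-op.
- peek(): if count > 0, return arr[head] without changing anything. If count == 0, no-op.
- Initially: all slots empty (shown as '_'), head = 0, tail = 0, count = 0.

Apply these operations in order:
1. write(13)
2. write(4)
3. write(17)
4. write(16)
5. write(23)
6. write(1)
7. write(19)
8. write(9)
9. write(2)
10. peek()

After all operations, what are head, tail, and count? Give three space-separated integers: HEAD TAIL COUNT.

Answer: 3 3 6

Derivation:
After op 1 (write(13)): arr=[13 _ _ _ _ _] head=0 tail=1 count=1
After op 2 (write(4)): arr=[13 4 _ _ _ _] head=0 tail=2 count=2
After op 3 (write(17)): arr=[13 4 17 _ _ _] head=0 tail=3 count=3
After op 4 (write(16)): arr=[13 4 17 16 _ _] head=0 tail=4 count=4
After op 5 (write(23)): arr=[13 4 17 16 23 _] head=0 tail=5 count=5
After op 6 (write(1)): arr=[13 4 17 16 23 1] head=0 tail=0 count=6
After op 7 (write(19)): arr=[19 4 17 16 23 1] head=1 tail=1 count=6
After op 8 (write(9)): arr=[19 9 17 16 23 1] head=2 tail=2 count=6
After op 9 (write(2)): arr=[19 9 2 16 23 1] head=3 tail=3 count=6
After op 10 (peek()): arr=[19 9 2 16 23 1] head=3 tail=3 count=6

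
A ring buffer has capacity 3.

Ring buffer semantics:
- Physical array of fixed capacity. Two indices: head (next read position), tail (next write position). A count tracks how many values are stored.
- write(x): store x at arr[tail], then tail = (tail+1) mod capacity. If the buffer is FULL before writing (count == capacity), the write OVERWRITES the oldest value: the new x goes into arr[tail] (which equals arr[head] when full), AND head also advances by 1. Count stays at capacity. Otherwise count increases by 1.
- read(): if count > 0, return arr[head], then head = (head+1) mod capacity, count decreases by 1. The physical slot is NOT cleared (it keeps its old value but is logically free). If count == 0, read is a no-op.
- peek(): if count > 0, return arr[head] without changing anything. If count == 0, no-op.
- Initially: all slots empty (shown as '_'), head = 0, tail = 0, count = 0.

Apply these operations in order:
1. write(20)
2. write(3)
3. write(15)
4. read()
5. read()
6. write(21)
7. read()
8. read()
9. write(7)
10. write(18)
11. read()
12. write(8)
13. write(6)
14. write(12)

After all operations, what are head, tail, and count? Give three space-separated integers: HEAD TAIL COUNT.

Answer: 0 0 3

Derivation:
After op 1 (write(20)): arr=[20 _ _] head=0 tail=1 count=1
After op 2 (write(3)): arr=[20 3 _] head=0 tail=2 count=2
After op 3 (write(15)): arr=[20 3 15] head=0 tail=0 count=3
After op 4 (read()): arr=[20 3 15] head=1 tail=0 count=2
After op 5 (read()): arr=[20 3 15] head=2 tail=0 count=1
After op 6 (write(21)): arr=[21 3 15] head=2 tail=1 count=2
After op 7 (read()): arr=[21 3 15] head=0 tail=1 count=1
After op 8 (read()): arr=[21 3 15] head=1 tail=1 count=0
After op 9 (write(7)): arr=[21 7 15] head=1 tail=2 count=1
After op 10 (write(18)): arr=[21 7 18] head=1 tail=0 count=2
After op 11 (read()): arr=[21 7 18] head=2 tail=0 count=1
After op 12 (write(8)): arr=[8 7 18] head=2 tail=1 count=2
After op 13 (write(6)): arr=[8 6 18] head=2 tail=2 count=3
After op 14 (write(12)): arr=[8 6 12] head=0 tail=0 count=3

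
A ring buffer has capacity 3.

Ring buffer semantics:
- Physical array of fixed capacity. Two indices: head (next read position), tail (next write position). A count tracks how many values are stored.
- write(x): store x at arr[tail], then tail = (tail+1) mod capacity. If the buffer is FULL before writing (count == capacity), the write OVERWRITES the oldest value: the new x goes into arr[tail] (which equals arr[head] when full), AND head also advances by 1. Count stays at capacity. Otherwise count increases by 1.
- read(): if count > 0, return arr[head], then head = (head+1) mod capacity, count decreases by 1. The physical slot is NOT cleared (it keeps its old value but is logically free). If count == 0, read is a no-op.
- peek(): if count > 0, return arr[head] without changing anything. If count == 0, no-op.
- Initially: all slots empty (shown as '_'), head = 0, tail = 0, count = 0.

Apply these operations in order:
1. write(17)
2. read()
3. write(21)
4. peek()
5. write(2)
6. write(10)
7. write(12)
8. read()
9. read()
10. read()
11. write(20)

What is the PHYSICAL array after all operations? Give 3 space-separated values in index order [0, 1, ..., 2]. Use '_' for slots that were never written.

Answer: 10 12 20

Derivation:
After op 1 (write(17)): arr=[17 _ _] head=0 tail=1 count=1
After op 2 (read()): arr=[17 _ _] head=1 tail=1 count=0
After op 3 (write(21)): arr=[17 21 _] head=1 tail=2 count=1
After op 4 (peek()): arr=[17 21 _] head=1 tail=2 count=1
After op 5 (write(2)): arr=[17 21 2] head=1 tail=0 count=2
After op 6 (write(10)): arr=[10 21 2] head=1 tail=1 count=3
After op 7 (write(12)): arr=[10 12 2] head=2 tail=2 count=3
After op 8 (read()): arr=[10 12 2] head=0 tail=2 count=2
After op 9 (read()): arr=[10 12 2] head=1 tail=2 count=1
After op 10 (read()): arr=[10 12 2] head=2 tail=2 count=0
After op 11 (write(20)): arr=[10 12 20] head=2 tail=0 count=1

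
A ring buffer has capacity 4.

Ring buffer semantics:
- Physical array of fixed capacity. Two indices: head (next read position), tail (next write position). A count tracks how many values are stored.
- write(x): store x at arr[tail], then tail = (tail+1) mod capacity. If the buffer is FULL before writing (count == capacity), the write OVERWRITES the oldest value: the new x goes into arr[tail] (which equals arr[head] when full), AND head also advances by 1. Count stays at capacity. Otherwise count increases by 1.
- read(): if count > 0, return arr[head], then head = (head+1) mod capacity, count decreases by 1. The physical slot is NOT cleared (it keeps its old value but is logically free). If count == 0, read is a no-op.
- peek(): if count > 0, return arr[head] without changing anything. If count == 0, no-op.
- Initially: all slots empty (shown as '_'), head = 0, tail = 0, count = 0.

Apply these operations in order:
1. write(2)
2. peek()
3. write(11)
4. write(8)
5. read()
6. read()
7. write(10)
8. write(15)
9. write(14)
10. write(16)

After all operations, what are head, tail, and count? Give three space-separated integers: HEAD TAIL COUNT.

After op 1 (write(2)): arr=[2 _ _ _] head=0 tail=1 count=1
After op 2 (peek()): arr=[2 _ _ _] head=0 tail=1 count=1
After op 3 (write(11)): arr=[2 11 _ _] head=0 tail=2 count=2
After op 4 (write(8)): arr=[2 11 8 _] head=0 tail=3 count=3
After op 5 (read()): arr=[2 11 8 _] head=1 tail=3 count=2
After op 6 (read()): arr=[2 11 8 _] head=2 tail=3 count=1
After op 7 (write(10)): arr=[2 11 8 10] head=2 tail=0 count=2
After op 8 (write(15)): arr=[15 11 8 10] head=2 tail=1 count=3
After op 9 (write(14)): arr=[15 14 8 10] head=2 tail=2 count=4
After op 10 (write(16)): arr=[15 14 16 10] head=3 tail=3 count=4

Answer: 3 3 4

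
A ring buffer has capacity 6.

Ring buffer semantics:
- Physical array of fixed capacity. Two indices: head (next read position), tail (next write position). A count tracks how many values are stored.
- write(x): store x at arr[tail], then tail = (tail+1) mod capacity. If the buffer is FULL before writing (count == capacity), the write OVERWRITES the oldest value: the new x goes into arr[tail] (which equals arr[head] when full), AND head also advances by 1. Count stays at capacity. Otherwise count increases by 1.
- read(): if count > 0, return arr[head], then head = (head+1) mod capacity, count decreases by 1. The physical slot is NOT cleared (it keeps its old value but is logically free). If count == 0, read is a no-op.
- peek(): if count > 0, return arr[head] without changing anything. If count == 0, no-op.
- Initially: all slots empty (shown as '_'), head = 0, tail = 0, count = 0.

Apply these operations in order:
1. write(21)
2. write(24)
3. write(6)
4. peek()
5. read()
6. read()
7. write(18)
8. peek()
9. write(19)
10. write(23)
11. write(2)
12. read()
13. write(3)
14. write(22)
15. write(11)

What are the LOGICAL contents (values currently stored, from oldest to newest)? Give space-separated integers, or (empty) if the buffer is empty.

Answer: 19 23 2 3 22 11

Derivation:
After op 1 (write(21)): arr=[21 _ _ _ _ _] head=0 tail=1 count=1
After op 2 (write(24)): arr=[21 24 _ _ _ _] head=0 tail=2 count=2
After op 3 (write(6)): arr=[21 24 6 _ _ _] head=0 tail=3 count=3
After op 4 (peek()): arr=[21 24 6 _ _ _] head=0 tail=3 count=3
After op 5 (read()): arr=[21 24 6 _ _ _] head=1 tail=3 count=2
After op 6 (read()): arr=[21 24 6 _ _ _] head=2 tail=3 count=1
After op 7 (write(18)): arr=[21 24 6 18 _ _] head=2 tail=4 count=2
After op 8 (peek()): arr=[21 24 6 18 _ _] head=2 tail=4 count=2
After op 9 (write(19)): arr=[21 24 6 18 19 _] head=2 tail=5 count=3
After op 10 (write(23)): arr=[21 24 6 18 19 23] head=2 tail=0 count=4
After op 11 (write(2)): arr=[2 24 6 18 19 23] head=2 tail=1 count=5
After op 12 (read()): arr=[2 24 6 18 19 23] head=3 tail=1 count=4
After op 13 (write(3)): arr=[2 3 6 18 19 23] head=3 tail=2 count=5
After op 14 (write(22)): arr=[2 3 22 18 19 23] head=3 tail=3 count=6
After op 15 (write(11)): arr=[2 3 22 11 19 23] head=4 tail=4 count=6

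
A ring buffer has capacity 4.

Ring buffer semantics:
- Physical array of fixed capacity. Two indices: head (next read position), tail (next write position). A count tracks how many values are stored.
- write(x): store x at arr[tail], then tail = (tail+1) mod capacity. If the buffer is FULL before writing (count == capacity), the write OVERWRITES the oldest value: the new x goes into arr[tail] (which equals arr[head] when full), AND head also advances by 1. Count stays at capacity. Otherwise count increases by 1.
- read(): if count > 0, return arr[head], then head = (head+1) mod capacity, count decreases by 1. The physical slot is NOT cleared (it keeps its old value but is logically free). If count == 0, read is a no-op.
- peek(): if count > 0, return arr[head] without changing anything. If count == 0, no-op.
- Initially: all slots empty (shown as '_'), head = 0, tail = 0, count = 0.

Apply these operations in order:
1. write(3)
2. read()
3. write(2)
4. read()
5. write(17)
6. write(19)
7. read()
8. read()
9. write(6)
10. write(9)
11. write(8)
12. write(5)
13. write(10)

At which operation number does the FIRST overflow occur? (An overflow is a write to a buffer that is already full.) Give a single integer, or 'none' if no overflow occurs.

Answer: 13

Derivation:
After op 1 (write(3)): arr=[3 _ _ _] head=0 tail=1 count=1
After op 2 (read()): arr=[3 _ _ _] head=1 tail=1 count=0
After op 3 (write(2)): arr=[3 2 _ _] head=1 tail=2 count=1
After op 4 (read()): arr=[3 2 _ _] head=2 tail=2 count=0
After op 5 (write(17)): arr=[3 2 17 _] head=2 tail=3 count=1
After op 6 (write(19)): arr=[3 2 17 19] head=2 tail=0 count=2
After op 7 (read()): arr=[3 2 17 19] head=3 tail=0 count=1
After op 8 (read()): arr=[3 2 17 19] head=0 tail=0 count=0
After op 9 (write(6)): arr=[6 2 17 19] head=0 tail=1 count=1
After op 10 (write(9)): arr=[6 9 17 19] head=0 tail=2 count=2
After op 11 (write(8)): arr=[6 9 8 19] head=0 tail=3 count=3
After op 12 (write(5)): arr=[6 9 8 5] head=0 tail=0 count=4
After op 13 (write(10)): arr=[10 9 8 5] head=1 tail=1 count=4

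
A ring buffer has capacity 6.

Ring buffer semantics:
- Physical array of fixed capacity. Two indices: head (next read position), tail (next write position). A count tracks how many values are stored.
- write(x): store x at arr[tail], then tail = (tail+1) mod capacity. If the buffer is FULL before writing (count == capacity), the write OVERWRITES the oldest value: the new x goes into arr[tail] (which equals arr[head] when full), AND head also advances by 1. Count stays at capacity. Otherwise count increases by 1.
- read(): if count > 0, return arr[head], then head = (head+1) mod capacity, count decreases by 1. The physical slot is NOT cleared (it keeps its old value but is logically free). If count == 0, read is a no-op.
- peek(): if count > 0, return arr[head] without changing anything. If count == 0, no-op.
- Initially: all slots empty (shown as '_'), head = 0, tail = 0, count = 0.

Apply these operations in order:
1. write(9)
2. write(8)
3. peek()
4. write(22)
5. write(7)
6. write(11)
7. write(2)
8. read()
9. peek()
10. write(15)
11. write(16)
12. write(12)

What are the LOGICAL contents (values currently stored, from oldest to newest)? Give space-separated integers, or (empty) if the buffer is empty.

Answer: 7 11 2 15 16 12

Derivation:
After op 1 (write(9)): arr=[9 _ _ _ _ _] head=0 tail=1 count=1
After op 2 (write(8)): arr=[9 8 _ _ _ _] head=0 tail=2 count=2
After op 3 (peek()): arr=[9 8 _ _ _ _] head=0 tail=2 count=2
After op 4 (write(22)): arr=[9 8 22 _ _ _] head=0 tail=3 count=3
After op 5 (write(7)): arr=[9 8 22 7 _ _] head=0 tail=4 count=4
After op 6 (write(11)): arr=[9 8 22 7 11 _] head=0 tail=5 count=5
After op 7 (write(2)): arr=[9 8 22 7 11 2] head=0 tail=0 count=6
After op 8 (read()): arr=[9 8 22 7 11 2] head=1 tail=0 count=5
After op 9 (peek()): arr=[9 8 22 7 11 2] head=1 tail=0 count=5
After op 10 (write(15)): arr=[15 8 22 7 11 2] head=1 tail=1 count=6
After op 11 (write(16)): arr=[15 16 22 7 11 2] head=2 tail=2 count=6
After op 12 (write(12)): arr=[15 16 12 7 11 2] head=3 tail=3 count=6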